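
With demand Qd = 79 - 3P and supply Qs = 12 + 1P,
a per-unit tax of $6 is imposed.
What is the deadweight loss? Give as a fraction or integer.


Pre-tax equilibrium quantity: Q* = 115/4
Post-tax equilibrium quantity: Q_tax = 97/4
Reduction in quantity: Q* - Q_tax = 9/2
DWL = (1/2) * tax * (Q* - Q_tax)
DWL = (1/2) * 6 * 9/2 = 27/2

27/2


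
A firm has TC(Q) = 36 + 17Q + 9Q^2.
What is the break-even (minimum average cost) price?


AC(Q) = 36/Q + 17 + 9Q
To minimize: dAC/dQ = -36/Q^2 + 9 = 0
Q^2 = 36/9 = 4
Q* = 2
Min AC = 36/2 + 17 + 9*2
Min AC = 18 + 17 + 18 = 53

53


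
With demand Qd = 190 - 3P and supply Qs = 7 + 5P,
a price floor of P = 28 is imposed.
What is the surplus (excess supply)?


At P = 28:
Qd = 190 - 3*28 = 106
Qs = 7 + 5*28 = 147
Surplus = Qs - Qd = 147 - 106 = 41

41


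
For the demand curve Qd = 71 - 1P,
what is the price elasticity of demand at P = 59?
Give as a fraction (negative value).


dQ/dP = -1
At P = 59: Q = 71 - 1*59 = 12
E = (dQ/dP)(P/Q) = (-1)(59/12) = -59/12

-59/12


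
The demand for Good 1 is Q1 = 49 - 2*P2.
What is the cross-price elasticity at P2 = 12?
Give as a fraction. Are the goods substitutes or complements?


dQ1/dP2 = -2
At P2 = 12: Q1 = 49 - 2*12 = 25
Exy = (dQ1/dP2)(P2/Q1) = -2 * 12 / 25 = -24/25
Since Exy < 0, the goods are complements.

-24/25 (complements)


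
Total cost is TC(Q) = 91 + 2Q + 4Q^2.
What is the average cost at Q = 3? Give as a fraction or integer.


TC(3) = 91 + 2*3 + 4*3^2
TC(3) = 91 + 6 + 36 = 133
AC = TC/Q = 133/3 = 133/3

133/3


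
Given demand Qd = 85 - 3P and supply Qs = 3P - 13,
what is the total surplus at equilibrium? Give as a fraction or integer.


Find equilibrium: 85 - 3P = 3P - 13
85 + 13 = 6P
P* = 98/6 = 49/3
Q* = 3*49/3 - 13 = 36
Inverse demand: P = 85/3 - Q/3, so P_max = 85/3
Inverse supply: P = 13/3 + Q/3, so P_min = 13/3
CS = (1/2) * 36 * (85/3 - 49/3) = 216
PS = (1/2) * 36 * (49/3 - 13/3) = 216
TS = CS + PS = 216 + 216 = 432

432


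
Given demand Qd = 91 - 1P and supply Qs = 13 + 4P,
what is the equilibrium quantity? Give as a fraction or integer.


First find equilibrium price:
91 - 1P = 13 + 4P
P* = 78/5 = 78/5
Then substitute into demand:
Q* = 91 - 1 * 78/5 = 377/5

377/5


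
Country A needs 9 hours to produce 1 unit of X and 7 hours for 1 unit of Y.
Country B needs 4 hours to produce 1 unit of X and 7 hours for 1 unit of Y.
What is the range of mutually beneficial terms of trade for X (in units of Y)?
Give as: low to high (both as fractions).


Opportunity cost of X for Country A = hours_X / hours_Y = 9/7 = 9/7 units of Y
Opportunity cost of X for Country B = hours_X / hours_Y = 4/7 = 4/7 units of Y
Terms of trade must be between the two opportunity costs.
Range: 4/7 to 9/7

4/7 to 9/7


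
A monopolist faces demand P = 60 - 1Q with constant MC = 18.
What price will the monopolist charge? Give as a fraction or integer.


MR = 60 - 2Q
Set MR = MC: 60 - 2Q = 18
Q* = 21
Substitute into demand:
P* = 60 - 1*21 = 39

39


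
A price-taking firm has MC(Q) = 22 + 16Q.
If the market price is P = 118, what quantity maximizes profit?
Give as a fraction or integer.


In perfect competition, profit is maximized where P = MC.
118 = 22 + 16Q
96 = 16Q
Q* = 96/16 = 6

6


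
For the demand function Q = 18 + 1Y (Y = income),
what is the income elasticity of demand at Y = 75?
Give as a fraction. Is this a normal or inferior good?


dQ/dY = 1
At Y = 75: Q = 18 + 1*75 = 93
Ey = (dQ/dY)(Y/Q) = 1 * 75 / 93 = 25/31
Since Ey > 0, this is a normal good.

25/31 (normal good)


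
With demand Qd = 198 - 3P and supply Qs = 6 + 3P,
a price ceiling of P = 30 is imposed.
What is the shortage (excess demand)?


At P = 30:
Qd = 198 - 3*30 = 108
Qs = 6 + 3*30 = 96
Shortage = Qd - Qs = 108 - 96 = 12

12


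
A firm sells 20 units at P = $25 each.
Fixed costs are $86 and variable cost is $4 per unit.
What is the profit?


Total Revenue = P * Q = 25 * 20 = $500
Total Cost = FC + VC*Q = 86 + 4*20 = $166
Profit = TR - TC = 500 - 166 = $334

$334


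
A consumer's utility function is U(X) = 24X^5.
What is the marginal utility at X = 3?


MU = dU/dX = 24*5*X^(5-1)
MU = 120*X^4
At X = 3:
MU = 120 * 3^4
MU = 120 * 81 = 9720

9720


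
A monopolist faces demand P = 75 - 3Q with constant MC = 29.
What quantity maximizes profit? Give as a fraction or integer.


TR = P*Q = (75 - 3Q)Q = 75Q - 3Q^2
MR = dTR/dQ = 75 - 6Q
Set MR = MC:
75 - 6Q = 29
46 = 6Q
Q* = 46/6 = 23/3

23/3


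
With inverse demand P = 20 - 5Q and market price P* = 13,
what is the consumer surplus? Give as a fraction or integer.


Maximum willingness to pay (at Q=0): P_max = 20
Quantity demanded at P* = 13:
Q* = (20 - 13)/5 = 7/5
CS = (1/2) * Q* * (P_max - P*)
CS = (1/2) * 7/5 * (20 - 13)
CS = (1/2) * 7/5 * 7 = 49/10

49/10


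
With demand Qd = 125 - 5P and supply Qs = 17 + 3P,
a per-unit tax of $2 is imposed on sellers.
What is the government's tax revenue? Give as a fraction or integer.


With tax on sellers, new supply: Qs' = 17 + 3(P - 2)
= 11 + 3P
New equilibrium quantity:
Q_new = 215/4
Tax revenue = tax * Q_new = 2 * 215/4 = 215/2

215/2


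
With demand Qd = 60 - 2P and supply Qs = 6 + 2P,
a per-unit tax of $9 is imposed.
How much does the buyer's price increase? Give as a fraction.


With a per-unit tax, the buyer's price increase depends on relative slopes.
Supply slope: d = 2, Demand slope: b = 2
Buyer's price increase = d * tax / (b + d)
= 2 * 9 / (2 + 2)
= 18 / 4 = 9/2

9/2


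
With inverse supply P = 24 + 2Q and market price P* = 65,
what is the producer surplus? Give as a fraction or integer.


Minimum supply price (at Q=0): P_min = 24
Quantity supplied at P* = 65:
Q* = (65 - 24)/2 = 41/2
PS = (1/2) * Q* * (P* - P_min)
PS = (1/2) * 41/2 * (65 - 24)
PS = (1/2) * 41/2 * 41 = 1681/4

1681/4


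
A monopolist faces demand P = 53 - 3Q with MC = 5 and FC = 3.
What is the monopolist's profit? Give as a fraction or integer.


MR = MC: 53 - 6Q = 5
Q* = 8
P* = 53 - 3*8 = 29
Profit = (P* - MC)*Q* - FC
= (29 - 5)*8 - 3
= 24*8 - 3
= 192 - 3 = 189

189


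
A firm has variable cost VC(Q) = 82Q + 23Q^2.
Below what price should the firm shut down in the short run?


AVC(Q) = VC(Q)/Q = 82 + 23Q
AVC is increasing in Q, so minimum AVC is at Q -> 0+.
Min AVC = 82
The firm should shut down if P < 82.

82


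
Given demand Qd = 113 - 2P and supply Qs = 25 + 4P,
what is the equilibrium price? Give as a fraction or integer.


At equilibrium, Qd = Qs.
113 - 2P = 25 + 4P
113 - 25 = 2P + 4P
88 = 6P
P* = 88/6 = 44/3

44/3


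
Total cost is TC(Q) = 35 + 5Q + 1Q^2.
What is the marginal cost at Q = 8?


MC = dTC/dQ = 5 + 2*1*Q
At Q = 8:
MC = 5 + 2*8
MC = 5 + 16 = 21

21


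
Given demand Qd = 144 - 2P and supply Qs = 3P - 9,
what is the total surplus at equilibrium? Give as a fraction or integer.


Find equilibrium: 144 - 2P = 3P - 9
144 + 9 = 5P
P* = 153/5 = 153/5
Q* = 3*153/5 - 9 = 414/5
Inverse demand: P = 72 - Q/2, so P_max = 72
Inverse supply: P = 3 + Q/3, so P_min = 3
CS = (1/2) * 414/5 * (72 - 153/5) = 42849/25
PS = (1/2) * 414/5 * (153/5 - 3) = 28566/25
TS = CS + PS = 42849/25 + 28566/25 = 14283/5

14283/5


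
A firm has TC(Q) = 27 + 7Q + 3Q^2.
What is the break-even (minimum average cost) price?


AC(Q) = 27/Q + 7 + 3Q
To minimize: dAC/dQ = -27/Q^2 + 3 = 0
Q^2 = 27/3 = 9
Q* = 3
Min AC = 27/3 + 7 + 3*3
Min AC = 9 + 7 + 9 = 25

25


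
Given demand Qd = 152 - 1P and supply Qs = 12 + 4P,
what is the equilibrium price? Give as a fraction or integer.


At equilibrium, Qd = Qs.
152 - 1P = 12 + 4P
152 - 12 = 1P + 4P
140 = 5P
P* = 140/5 = 28

28


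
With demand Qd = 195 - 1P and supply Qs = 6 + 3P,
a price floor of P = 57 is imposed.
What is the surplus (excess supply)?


At P = 57:
Qd = 195 - 1*57 = 138
Qs = 6 + 3*57 = 177
Surplus = Qs - Qd = 177 - 138 = 39

39


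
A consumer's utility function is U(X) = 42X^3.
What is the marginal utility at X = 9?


MU = dU/dX = 42*3*X^(3-1)
MU = 126*X^2
At X = 9:
MU = 126 * 9^2
MU = 126 * 81 = 10206

10206


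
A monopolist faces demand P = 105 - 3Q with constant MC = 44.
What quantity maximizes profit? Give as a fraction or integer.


TR = P*Q = (105 - 3Q)Q = 105Q - 3Q^2
MR = dTR/dQ = 105 - 6Q
Set MR = MC:
105 - 6Q = 44
61 = 6Q
Q* = 61/6 = 61/6

61/6


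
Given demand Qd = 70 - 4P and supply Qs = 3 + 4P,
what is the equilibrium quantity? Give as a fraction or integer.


First find equilibrium price:
70 - 4P = 3 + 4P
P* = 67/8 = 67/8
Then substitute into demand:
Q* = 70 - 4 * 67/8 = 73/2

73/2


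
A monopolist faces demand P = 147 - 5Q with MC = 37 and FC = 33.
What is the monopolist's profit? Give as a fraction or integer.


MR = MC: 147 - 10Q = 37
Q* = 11
P* = 147 - 5*11 = 92
Profit = (P* - MC)*Q* - FC
= (92 - 37)*11 - 33
= 55*11 - 33
= 605 - 33 = 572

572


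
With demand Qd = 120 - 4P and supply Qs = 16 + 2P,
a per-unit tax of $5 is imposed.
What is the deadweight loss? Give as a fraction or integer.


Pre-tax equilibrium quantity: Q* = 152/3
Post-tax equilibrium quantity: Q_tax = 44
Reduction in quantity: Q* - Q_tax = 20/3
DWL = (1/2) * tax * (Q* - Q_tax)
DWL = (1/2) * 5 * 20/3 = 50/3

50/3


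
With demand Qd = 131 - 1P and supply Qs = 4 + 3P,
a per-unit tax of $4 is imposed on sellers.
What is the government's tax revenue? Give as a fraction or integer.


With tax on sellers, new supply: Qs' = 4 + 3(P - 4)
= 3P - 8
New equilibrium quantity:
Q_new = 385/4
Tax revenue = tax * Q_new = 4 * 385/4 = 385

385


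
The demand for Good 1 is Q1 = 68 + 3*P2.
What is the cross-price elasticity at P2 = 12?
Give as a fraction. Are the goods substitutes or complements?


dQ1/dP2 = 3
At P2 = 12: Q1 = 68 + 3*12 = 104
Exy = (dQ1/dP2)(P2/Q1) = 3 * 12 / 104 = 9/26
Since Exy > 0, the goods are substitutes.

9/26 (substitutes)


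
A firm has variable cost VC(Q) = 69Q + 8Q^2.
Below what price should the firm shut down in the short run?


AVC(Q) = VC(Q)/Q = 69 + 8Q
AVC is increasing in Q, so minimum AVC is at Q -> 0+.
Min AVC = 69
The firm should shut down if P < 69.

69


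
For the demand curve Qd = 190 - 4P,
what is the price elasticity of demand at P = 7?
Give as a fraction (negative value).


dQ/dP = -4
At P = 7: Q = 190 - 4*7 = 162
E = (dQ/dP)(P/Q) = (-4)(7/162) = -14/81

-14/81


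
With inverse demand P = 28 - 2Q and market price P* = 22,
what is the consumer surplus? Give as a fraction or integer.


Maximum willingness to pay (at Q=0): P_max = 28
Quantity demanded at P* = 22:
Q* = (28 - 22)/2 = 3
CS = (1/2) * Q* * (P_max - P*)
CS = (1/2) * 3 * (28 - 22)
CS = (1/2) * 3 * 6 = 9

9


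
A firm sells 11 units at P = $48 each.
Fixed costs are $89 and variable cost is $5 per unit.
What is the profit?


Total Revenue = P * Q = 48 * 11 = $528
Total Cost = FC + VC*Q = 89 + 5*11 = $144
Profit = TR - TC = 528 - 144 = $384

$384


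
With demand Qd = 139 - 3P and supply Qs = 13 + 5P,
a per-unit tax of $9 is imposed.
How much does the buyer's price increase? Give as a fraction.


With a per-unit tax, the buyer's price increase depends on relative slopes.
Supply slope: d = 5, Demand slope: b = 3
Buyer's price increase = d * tax / (b + d)
= 5 * 9 / (3 + 5)
= 45 / 8 = 45/8

45/8


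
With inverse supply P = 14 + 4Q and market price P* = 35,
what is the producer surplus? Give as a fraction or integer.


Minimum supply price (at Q=0): P_min = 14
Quantity supplied at P* = 35:
Q* = (35 - 14)/4 = 21/4
PS = (1/2) * Q* * (P* - P_min)
PS = (1/2) * 21/4 * (35 - 14)
PS = (1/2) * 21/4 * 21 = 441/8

441/8


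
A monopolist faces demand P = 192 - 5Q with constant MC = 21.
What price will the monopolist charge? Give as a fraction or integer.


MR = 192 - 10Q
Set MR = MC: 192 - 10Q = 21
Q* = 171/10
Substitute into demand:
P* = 192 - 5*171/10 = 213/2

213/2


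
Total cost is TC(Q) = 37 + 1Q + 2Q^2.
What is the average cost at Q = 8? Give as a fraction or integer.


TC(8) = 37 + 1*8 + 2*8^2
TC(8) = 37 + 8 + 128 = 173
AC = TC/Q = 173/8 = 173/8

173/8


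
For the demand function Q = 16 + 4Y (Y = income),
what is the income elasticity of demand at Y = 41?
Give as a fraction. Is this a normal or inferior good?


dQ/dY = 4
At Y = 41: Q = 16 + 4*41 = 180
Ey = (dQ/dY)(Y/Q) = 4 * 41 / 180 = 41/45
Since Ey > 0, this is a normal good.

41/45 (normal good)


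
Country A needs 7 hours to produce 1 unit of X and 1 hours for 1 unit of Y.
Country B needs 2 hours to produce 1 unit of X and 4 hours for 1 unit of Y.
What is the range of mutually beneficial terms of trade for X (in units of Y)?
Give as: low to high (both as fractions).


Opportunity cost of X for Country A = hours_X / hours_Y = 7/1 = 7 units of Y
Opportunity cost of X for Country B = hours_X / hours_Y = 2/4 = 1/2 units of Y
Terms of trade must be between the two opportunity costs.
Range: 1/2 to 7

1/2 to 7


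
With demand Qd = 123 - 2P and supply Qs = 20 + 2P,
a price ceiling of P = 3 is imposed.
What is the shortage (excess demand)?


At P = 3:
Qd = 123 - 2*3 = 117
Qs = 20 + 2*3 = 26
Shortage = Qd - Qs = 117 - 26 = 91

91


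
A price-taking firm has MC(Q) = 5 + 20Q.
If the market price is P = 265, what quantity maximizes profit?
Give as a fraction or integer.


In perfect competition, profit is maximized where P = MC.
265 = 5 + 20Q
260 = 20Q
Q* = 260/20 = 13

13


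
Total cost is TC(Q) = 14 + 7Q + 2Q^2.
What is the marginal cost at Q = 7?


MC = dTC/dQ = 7 + 2*2*Q
At Q = 7:
MC = 7 + 4*7
MC = 7 + 28 = 35

35


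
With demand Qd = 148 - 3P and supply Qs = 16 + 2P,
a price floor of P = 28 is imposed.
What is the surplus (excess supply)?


At P = 28:
Qd = 148 - 3*28 = 64
Qs = 16 + 2*28 = 72
Surplus = Qs - Qd = 72 - 64 = 8

8


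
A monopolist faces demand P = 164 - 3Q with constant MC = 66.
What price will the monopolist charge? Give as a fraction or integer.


MR = 164 - 6Q
Set MR = MC: 164 - 6Q = 66
Q* = 49/3
Substitute into demand:
P* = 164 - 3*49/3 = 115

115


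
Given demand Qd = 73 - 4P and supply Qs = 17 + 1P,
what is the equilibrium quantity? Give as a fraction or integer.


First find equilibrium price:
73 - 4P = 17 + 1P
P* = 56/5 = 56/5
Then substitute into demand:
Q* = 73 - 4 * 56/5 = 141/5

141/5


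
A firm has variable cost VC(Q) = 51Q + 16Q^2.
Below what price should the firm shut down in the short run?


AVC(Q) = VC(Q)/Q = 51 + 16Q
AVC is increasing in Q, so minimum AVC is at Q -> 0+.
Min AVC = 51
The firm should shut down if P < 51.

51


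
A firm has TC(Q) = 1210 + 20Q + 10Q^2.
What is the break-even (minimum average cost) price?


AC(Q) = 1210/Q + 20 + 10Q
To minimize: dAC/dQ = -1210/Q^2 + 10 = 0
Q^2 = 1210/10 = 121
Q* = 11
Min AC = 1210/11 + 20 + 10*11
Min AC = 110 + 20 + 110 = 240

240


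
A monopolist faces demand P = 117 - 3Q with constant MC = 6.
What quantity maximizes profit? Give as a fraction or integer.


TR = P*Q = (117 - 3Q)Q = 117Q - 3Q^2
MR = dTR/dQ = 117 - 6Q
Set MR = MC:
117 - 6Q = 6
111 = 6Q
Q* = 111/6 = 37/2

37/2


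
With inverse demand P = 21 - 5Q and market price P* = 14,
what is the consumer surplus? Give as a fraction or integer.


Maximum willingness to pay (at Q=0): P_max = 21
Quantity demanded at P* = 14:
Q* = (21 - 14)/5 = 7/5
CS = (1/2) * Q* * (P_max - P*)
CS = (1/2) * 7/5 * (21 - 14)
CS = (1/2) * 7/5 * 7 = 49/10

49/10


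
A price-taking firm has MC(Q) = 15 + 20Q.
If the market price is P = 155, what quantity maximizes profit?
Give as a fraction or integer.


In perfect competition, profit is maximized where P = MC.
155 = 15 + 20Q
140 = 20Q
Q* = 140/20 = 7

7


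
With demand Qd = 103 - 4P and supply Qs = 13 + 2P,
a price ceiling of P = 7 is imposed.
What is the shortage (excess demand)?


At P = 7:
Qd = 103 - 4*7 = 75
Qs = 13 + 2*7 = 27
Shortage = Qd - Qs = 75 - 27 = 48

48


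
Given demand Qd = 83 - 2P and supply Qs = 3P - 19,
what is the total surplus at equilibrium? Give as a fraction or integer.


Find equilibrium: 83 - 2P = 3P - 19
83 + 19 = 5P
P* = 102/5 = 102/5
Q* = 3*102/5 - 19 = 211/5
Inverse demand: P = 83/2 - Q/2, so P_max = 83/2
Inverse supply: P = 19/3 + Q/3, so P_min = 19/3
CS = (1/2) * 211/5 * (83/2 - 102/5) = 44521/100
PS = (1/2) * 211/5 * (102/5 - 19/3) = 44521/150
TS = CS + PS = 44521/100 + 44521/150 = 44521/60

44521/60


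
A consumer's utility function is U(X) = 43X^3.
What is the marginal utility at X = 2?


MU = dU/dX = 43*3*X^(3-1)
MU = 129*X^2
At X = 2:
MU = 129 * 2^2
MU = 129 * 4 = 516

516


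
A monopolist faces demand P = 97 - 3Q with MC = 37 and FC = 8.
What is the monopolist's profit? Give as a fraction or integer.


MR = MC: 97 - 6Q = 37
Q* = 10
P* = 97 - 3*10 = 67
Profit = (P* - MC)*Q* - FC
= (67 - 37)*10 - 8
= 30*10 - 8
= 300 - 8 = 292

292


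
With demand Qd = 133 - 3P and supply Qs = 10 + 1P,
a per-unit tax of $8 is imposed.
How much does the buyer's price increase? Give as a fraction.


With a per-unit tax, the buyer's price increase depends on relative slopes.
Supply slope: d = 1, Demand slope: b = 3
Buyer's price increase = d * tax / (b + d)
= 1 * 8 / (3 + 1)
= 8 / 4 = 2

2


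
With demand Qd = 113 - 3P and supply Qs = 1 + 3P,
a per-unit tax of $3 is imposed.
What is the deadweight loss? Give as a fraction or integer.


Pre-tax equilibrium quantity: Q* = 57
Post-tax equilibrium quantity: Q_tax = 105/2
Reduction in quantity: Q* - Q_tax = 9/2
DWL = (1/2) * tax * (Q* - Q_tax)
DWL = (1/2) * 3 * 9/2 = 27/4

27/4


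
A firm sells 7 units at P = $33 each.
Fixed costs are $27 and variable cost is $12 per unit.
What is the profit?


Total Revenue = P * Q = 33 * 7 = $231
Total Cost = FC + VC*Q = 27 + 12*7 = $111
Profit = TR - TC = 231 - 111 = $120

$120


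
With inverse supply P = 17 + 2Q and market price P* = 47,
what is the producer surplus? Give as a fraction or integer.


Minimum supply price (at Q=0): P_min = 17
Quantity supplied at P* = 47:
Q* = (47 - 17)/2 = 15
PS = (1/2) * Q* * (P* - P_min)
PS = (1/2) * 15 * (47 - 17)
PS = (1/2) * 15 * 30 = 225

225


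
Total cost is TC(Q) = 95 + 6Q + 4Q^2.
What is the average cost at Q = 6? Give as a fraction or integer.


TC(6) = 95 + 6*6 + 4*6^2
TC(6) = 95 + 36 + 144 = 275
AC = TC/Q = 275/6 = 275/6

275/6


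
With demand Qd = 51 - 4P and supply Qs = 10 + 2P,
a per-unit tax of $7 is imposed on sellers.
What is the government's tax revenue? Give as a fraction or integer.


With tax on sellers, new supply: Qs' = 10 + 2(P - 7)
= 2P - 4
New equilibrium quantity:
Q_new = 43/3
Tax revenue = tax * Q_new = 7 * 43/3 = 301/3

301/3


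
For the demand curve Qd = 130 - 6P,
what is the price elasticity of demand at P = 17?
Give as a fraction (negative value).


dQ/dP = -6
At P = 17: Q = 130 - 6*17 = 28
E = (dQ/dP)(P/Q) = (-6)(17/28) = -51/14

-51/14


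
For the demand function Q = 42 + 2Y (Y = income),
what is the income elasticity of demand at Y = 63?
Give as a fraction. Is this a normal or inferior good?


dQ/dY = 2
At Y = 63: Q = 42 + 2*63 = 168
Ey = (dQ/dY)(Y/Q) = 2 * 63 / 168 = 3/4
Since Ey > 0, this is a normal good.

3/4 (normal good)


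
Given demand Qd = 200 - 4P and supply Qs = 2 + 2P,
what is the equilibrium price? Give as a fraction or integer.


At equilibrium, Qd = Qs.
200 - 4P = 2 + 2P
200 - 2 = 4P + 2P
198 = 6P
P* = 198/6 = 33

33


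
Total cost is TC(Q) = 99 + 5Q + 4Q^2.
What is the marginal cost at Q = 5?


MC = dTC/dQ = 5 + 2*4*Q
At Q = 5:
MC = 5 + 8*5
MC = 5 + 40 = 45

45


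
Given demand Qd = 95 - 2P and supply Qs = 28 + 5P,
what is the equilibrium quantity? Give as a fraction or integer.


First find equilibrium price:
95 - 2P = 28 + 5P
P* = 67/7 = 67/7
Then substitute into demand:
Q* = 95 - 2 * 67/7 = 531/7

531/7


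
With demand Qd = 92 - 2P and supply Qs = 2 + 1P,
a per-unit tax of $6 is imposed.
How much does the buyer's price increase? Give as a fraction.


With a per-unit tax, the buyer's price increase depends on relative slopes.
Supply slope: d = 1, Demand slope: b = 2
Buyer's price increase = d * tax / (b + d)
= 1 * 6 / (2 + 1)
= 6 / 3 = 2

2


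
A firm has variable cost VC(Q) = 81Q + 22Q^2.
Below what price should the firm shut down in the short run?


AVC(Q) = VC(Q)/Q = 81 + 22Q
AVC is increasing in Q, so minimum AVC is at Q -> 0+.
Min AVC = 81
The firm should shut down if P < 81.

81


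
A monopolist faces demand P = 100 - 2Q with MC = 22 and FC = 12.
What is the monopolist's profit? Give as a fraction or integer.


MR = MC: 100 - 4Q = 22
Q* = 39/2
P* = 100 - 2*39/2 = 61
Profit = (P* - MC)*Q* - FC
= (61 - 22)*39/2 - 12
= 39*39/2 - 12
= 1521/2 - 12 = 1497/2

1497/2


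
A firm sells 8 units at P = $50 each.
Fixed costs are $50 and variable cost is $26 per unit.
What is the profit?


Total Revenue = P * Q = 50 * 8 = $400
Total Cost = FC + VC*Q = 50 + 26*8 = $258
Profit = TR - TC = 400 - 258 = $142

$142


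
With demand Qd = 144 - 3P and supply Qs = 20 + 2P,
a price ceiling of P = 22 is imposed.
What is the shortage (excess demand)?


At P = 22:
Qd = 144 - 3*22 = 78
Qs = 20 + 2*22 = 64
Shortage = Qd - Qs = 78 - 64 = 14

14


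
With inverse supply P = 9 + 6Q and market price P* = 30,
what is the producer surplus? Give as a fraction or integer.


Minimum supply price (at Q=0): P_min = 9
Quantity supplied at P* = 30:
Q* = (30 - 9)/6 = 7/2
PS = (1/2) * Q* * (P* - P_min)
PS = (1/2) * 7/2 * (30 - 9)
PS = (1/2) * 7/2 * 21 = 147/4

147/4


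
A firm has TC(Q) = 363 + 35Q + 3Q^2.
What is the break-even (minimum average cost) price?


AC(Q) = 363/Q + 35 + 3Q
To minimize: dAC/dQ = -363/Q^2 + 3 = 0
Q^2 = 363/3 = 121
Q* = 11
Min AC = 363/11 + 35 + 3*11
Min AC = 33 + 35 + 33 = 101

101


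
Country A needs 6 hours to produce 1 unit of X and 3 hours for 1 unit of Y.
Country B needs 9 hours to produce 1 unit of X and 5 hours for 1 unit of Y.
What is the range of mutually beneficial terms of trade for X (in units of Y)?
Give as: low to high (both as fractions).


Opportunity cost of X for Country A = hours_X / hours_Y = 6/3 = 2 units of Y
Opportunity cost of X for Country B = hours_X / hours_Y = 9/5 = 9/5 units of Y
Terms of trade must be between the two opportunity costs.
Range: 9/5 to 2

9/5 to 2


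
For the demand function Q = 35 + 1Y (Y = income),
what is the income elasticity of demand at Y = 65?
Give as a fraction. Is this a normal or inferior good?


dQ/dY = 1
At Y = 65: Q = 35 + 1*65 = 100
Ey = (dQ/dY)(Y/Q) = 1 * 65 / 100 = 13/20
Since Ey > 0, this is a normal good.

13/20 (normal good)


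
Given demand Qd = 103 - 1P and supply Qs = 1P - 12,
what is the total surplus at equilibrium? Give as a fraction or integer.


Find equilibrium: 103 - 1P = 1P - 12
103 + 12 = 2P
P* = 115/2 = 115/2
Q* = 1*115/2 - 12 = 91/2
Inverse demand: P = 103 - Q/1, so P_max = 103
Inverse supply: P = 12 + Q/1, so P_min = 12
CS = (1/2) * 91/2 * (103 - 115/2) = 8281/8
PS = (1/2) * 91/2 * (115/2 - 12) = 8281/8
TS = CS + PS = 8281/8 + 8281/8 = 8281/4

8281/4


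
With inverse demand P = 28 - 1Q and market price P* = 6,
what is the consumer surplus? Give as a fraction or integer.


Maximum willingness to pay (at Q=0): P_max = 28
Quantity demanded at P* = 6:
Q* = (28 - 6)/1 = 22
CS = (1/2) * Q* * (P_max - P*)
CS = (1/2) * 22 * (28 - 6)
CS = (1/2) * 22 * 22 = 242

242


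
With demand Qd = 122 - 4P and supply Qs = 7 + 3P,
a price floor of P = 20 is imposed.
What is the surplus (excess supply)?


At P = 20:
Qd = 122 - 4*20 = 42
Qs = 7 + 3*20 = 67
Surplus = Qs - Qd = 67 - 42 = 25

25


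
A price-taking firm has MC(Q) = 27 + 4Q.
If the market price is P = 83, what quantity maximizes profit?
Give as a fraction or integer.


In perfect competition, profit is maximized where P = MC.
83 = 27 + 4Q
56 = 4Q
Q* = 56/4 = 14

14


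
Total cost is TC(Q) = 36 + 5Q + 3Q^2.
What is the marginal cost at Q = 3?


MC = dTC/dQ = 5 + 2*3*Q
At Q = 3:
MC = 5 + 6*3
MC = 5 + 18 = 23

23


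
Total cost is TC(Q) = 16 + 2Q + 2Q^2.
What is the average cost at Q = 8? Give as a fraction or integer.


TC(8) = 16 + 2*8 + 2*8^2
TC(8) = 16 + 16 + 128 = 160
AC = TC/Q = 160/8 = 20

20


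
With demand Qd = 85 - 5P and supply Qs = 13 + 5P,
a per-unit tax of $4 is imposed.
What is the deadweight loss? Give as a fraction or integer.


Pre-tax equilibrium quantity: Q* = 49
Post-tax equilibrium quantity: Q_tax = 39
Reduction in quantity: Q* - Q_tax = 10
DWL = (1/2) * tax * (Q* - Q_tax)
DWL = (1/2) * 4 * 10 = 20

20


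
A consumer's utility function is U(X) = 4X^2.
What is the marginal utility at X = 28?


MU = dU/dX = 4*2*X^(2-1)
MU = 8*X^1
At X = 28:
MU = 8 * 28^1
MU = 8 * 28 = 224

224


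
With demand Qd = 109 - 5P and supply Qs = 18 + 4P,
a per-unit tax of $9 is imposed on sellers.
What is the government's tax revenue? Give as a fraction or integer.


With tax on sellers, new supply: Qs' = 18 + 4(P - 9)
= 4P - 18
New equilibrium quantity:
Q_new = 346/9
Tax revenue = tax * Q_new = 9 * 346/9 = 346

346


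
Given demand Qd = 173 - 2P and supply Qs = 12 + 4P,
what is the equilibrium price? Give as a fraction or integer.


At equilibrium, Qd = Qs.
173 - 2P = 12 + 4P
173 - 12 = 2P + 4P
161 = 6P
P* = 161/6 = 161/6

161/6


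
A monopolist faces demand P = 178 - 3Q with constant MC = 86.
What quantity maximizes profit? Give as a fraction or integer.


TR = P*Q = (178 - 3Q)Q = 178Q - 3Q^2
MR = dTR/dQ = 178 - 6Q
Set MR = MC:
178 - 6Q = 86
92 = 6Q
Q* = 92/6 = 46/3

46/3


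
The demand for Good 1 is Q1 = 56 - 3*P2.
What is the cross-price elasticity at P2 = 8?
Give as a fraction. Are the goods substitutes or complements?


dQ1/dP2 = -3
At P2 = 8: Q1 = 56 - 3*8 = 32
Exy = (dQ1/dP2)(P2/Q1) = -3 * 8 / 32 = -3/4
Since Exy < 0, the goods are complements.

-3/4 (complements)


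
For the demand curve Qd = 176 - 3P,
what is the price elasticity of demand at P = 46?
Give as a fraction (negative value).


dQ/dP = -3
At P = 46: Q = 176 - 3*46 = 38
E = (dQ/dP)(P/Q) = (-3)(46/38) = -69/19

-69/19


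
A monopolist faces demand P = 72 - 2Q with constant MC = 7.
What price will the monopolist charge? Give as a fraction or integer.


MR = 72 - 4Q
Set MR = MC: 72 - 4Q = 7
Q* = 65/4
Substitute into demand:
P* = 72 - 2*65/4 = 79/2

79/2


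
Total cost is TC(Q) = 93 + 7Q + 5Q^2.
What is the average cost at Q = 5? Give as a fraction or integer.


TC(5) = 93 + 7*5 + 5*5^2
TC(5) = 93 + 35 + 125 = 253
AC = TC/Q = 253/5 = 253/5

253/5


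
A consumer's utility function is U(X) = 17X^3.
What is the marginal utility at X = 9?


MU = dU/dX = 17*3*X^(3-1)
MU = 51*X^2
At X = 9:
MU = 51 * 9^2
MU = 51 * 81 = 4131

4131


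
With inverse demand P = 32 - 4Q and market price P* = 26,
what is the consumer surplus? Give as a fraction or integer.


Maximum willingness to pay (at Q=0): P_max = 32
Quantity demanded at P* = 26:
Q* = (32 - 26)/4 = 3/2
CS = (1/2) * Q* * (P_max - P*)
CS = (1/2) * 3/2 * (32 - 26)
CS = (1/2) * 3/2 * 6 = 9/2

9/2


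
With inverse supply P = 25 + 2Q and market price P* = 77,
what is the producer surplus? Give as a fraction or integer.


Minimum supply price (at Q=0): P_min = 25
Quantity supplied at P* = 77:
Q* = (77 - 25)/2 = 26
PS = (1/2) * Q* * (P* - P_min)
PS = (1/2) * 26 * (77 - 25)
PS = (1/2) * 26 * 52 = 676

676


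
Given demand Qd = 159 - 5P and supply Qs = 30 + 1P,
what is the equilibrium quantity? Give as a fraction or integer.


First find equilibrium price:
159 - 5P = 30 + 1P
P* = 129/6 = 43/2
Then substitute into demand:
Q* = 159 - 5 * 43/2 = 103/2

103/2


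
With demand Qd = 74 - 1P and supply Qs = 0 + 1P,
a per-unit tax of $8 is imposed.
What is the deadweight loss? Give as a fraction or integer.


Pre-tax equilibrium quantity: Q* = 37
Post-tax equilibrium quantity: Q_tax = 33
Reduction in quantity: Q* - Q_tax = 4
DWL = (1/2) * tax * (Q* - Q_tax)
DWL = (1/2) * 8 * 4 = 16

16


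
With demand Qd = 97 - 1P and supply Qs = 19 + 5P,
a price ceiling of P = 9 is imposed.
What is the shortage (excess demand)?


At P = 9:
Qd = 97 - 1*9 = 88
Qs = 19 + 5*9 = 64
Shortage = Qd - Qs = 88 - 64 = 24

24


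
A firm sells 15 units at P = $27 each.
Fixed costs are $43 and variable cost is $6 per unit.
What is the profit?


Total Revenue = P * Q = 27 * 15 = $405
Total Cost = FC + VC*Q = 43 + 6*15 = $133
Profit = TR - TC = 405 - 133 = $272

$272


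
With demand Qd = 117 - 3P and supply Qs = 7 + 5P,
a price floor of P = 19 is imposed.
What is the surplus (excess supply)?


At P = 19:
Qd = 117 - 3*19 = 60
Qs = 7 + 5*19 = 102
Surplus = Qs - Qd = 102 - 60 = 42

42


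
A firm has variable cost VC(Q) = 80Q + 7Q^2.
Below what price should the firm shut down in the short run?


AVC(Q) = VC(Q)/Q = 80 + 7Q
AVC is increasing in Q, so minimum AVC is at Q -> 0+.
Min AVC = 80
The firm should shut down if P < 80.

80


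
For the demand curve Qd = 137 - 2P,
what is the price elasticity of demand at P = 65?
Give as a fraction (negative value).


dQ/dP = -2
At P = 65: Q = 137 - 2*65 = 7
E = (dQ/dP)(P/Q) = (-2)(65/7) = -130/7

-130/7


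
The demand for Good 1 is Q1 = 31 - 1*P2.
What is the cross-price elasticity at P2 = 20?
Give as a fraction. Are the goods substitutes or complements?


dQ1/dP2 = -1
At P2 = 20: Q1 = 31 - 1*20 = 11
Exy = (dQ1/dP2)(P2/Q1) = -1 * 20 / 11 = -20/11
Since Exy < 0, the goods are complements.

-20/11 (complements)


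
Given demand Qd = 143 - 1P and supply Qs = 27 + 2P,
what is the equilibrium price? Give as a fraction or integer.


At equilibrium, Qd = Qs.
143 - 1P = 27 + 2P
143 - 27 = 1P + 2P
116 = 3P
P* = 116/3 = 116/3

116/3


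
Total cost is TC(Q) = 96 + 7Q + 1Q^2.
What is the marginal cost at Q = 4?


MC = dTC/dQ = 7 + 2*1*Q
At Q = 4:
MC = 7 + 2*4
MC = 7 + 8 = 15

15


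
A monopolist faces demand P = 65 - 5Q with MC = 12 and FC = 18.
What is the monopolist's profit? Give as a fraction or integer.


MR = MC: 65 - 10Q = 12
Q* = 53/10
P* = 65 - 5*53/10 = 77/2
Profit = (P* - MC)*Q* - FC
= (77/2 - 12)*53/10 - 18
= 53/2*53/10 - 18
= 2809/20 - 18 = 2449/20

2449/20


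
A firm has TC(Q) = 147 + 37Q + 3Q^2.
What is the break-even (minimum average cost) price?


AC(Q) = 147/Q + 37 + 3Q
To minimize: dAC/dQ = -147/Q^2 + 3 = 0
Q^2 = 147/3 = 49
Q* = 7
Min AC = 147/7 + 37 + 3*7
Min AC = 21 + 37 + 21 = 79

79


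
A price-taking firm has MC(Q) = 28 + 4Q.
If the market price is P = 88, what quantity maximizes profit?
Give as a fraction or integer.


In perfect competition, profit is maximized where P = MC.
88 = 28 + 4Q
60 = 4Q
Q* = 60/4 = 15

15


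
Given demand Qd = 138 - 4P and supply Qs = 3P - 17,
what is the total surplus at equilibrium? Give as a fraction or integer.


Find equilibrium: 138 - 4P = 3P - 17
138 + 17 = 7P
P* = 155/7 = 155/7
Q* = 3*155/7 - 17 = 346/7
Inverse demand: P = 69/2 - Q/4, so P_max = 69/2
Inverse supply: P = 17/3 + Q/3, so P_min = 17/3
CS = (1/2) * 346/7 * (69/2 - 155/7) = 29929/98
PS = (1/2) * 346/7 * (155/7 - 17/3) = 59858/147
TS = CS + PS = 29929/98 + 59858/147 = 29929/42

29929/42


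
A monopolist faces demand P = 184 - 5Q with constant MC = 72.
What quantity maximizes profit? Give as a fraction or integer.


TR = P*Q = (184 - 5Q)Q = 184Q - 5Q^2
MR = dTR/dQ = 184 - 10Q
Set MR = MC:
184 - 10Q = 72
112 = 10Q
Q* = 112/10 = 56/5

56/5


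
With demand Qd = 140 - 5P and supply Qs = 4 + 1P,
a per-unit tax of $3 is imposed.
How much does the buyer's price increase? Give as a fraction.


With a per-unit tax, the buyer's price increase depends on relative slopes.
Supply slope: d = 1, Demand slope: b = 5
Buyer's price increase = d * tax / (b + d)
= 1 * 3 / (5 + 1)
= 3 / 6 = 1/2

1/2


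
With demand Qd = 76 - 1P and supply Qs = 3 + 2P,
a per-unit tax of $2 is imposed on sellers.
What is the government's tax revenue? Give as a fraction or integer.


With tax on sellers, new supply: Qs' = 3 + 2(P - 2)
= 2P - 1
New equilibrium quantity:
Q_new = 151/3
Tax revenue = tax * Q_new = 2 * 151/3 = 302/3

302/3


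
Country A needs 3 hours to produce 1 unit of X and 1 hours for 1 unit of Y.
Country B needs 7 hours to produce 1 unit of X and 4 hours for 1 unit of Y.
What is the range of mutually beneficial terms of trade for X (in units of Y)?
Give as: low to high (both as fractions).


Opportunity cost of X for Country A = hours_X / hours_Y = 3/1 = 3 units of Y
Opportunity cost of X for Country B = hours_X / hours_Y = 7/4 = 7/4 units of Y
Terms of trade must be between the two opportunity costs.
Range: 7/4 to 3

7/4 to 3


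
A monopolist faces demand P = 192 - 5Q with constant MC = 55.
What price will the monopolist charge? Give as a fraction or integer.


MR = 192 - 10Q
Set MR = MC: 192 - 10Q = 55
Q* = 137/10
Substitute into demand:
P* = 192 - 5*137/10 = 247/2

247/2


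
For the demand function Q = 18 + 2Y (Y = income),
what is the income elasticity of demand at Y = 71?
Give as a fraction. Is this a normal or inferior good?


dQ/dY = 2
At Y = 71: Q = 18 + 2*71 = 160
Ey = (dQ/dY)(Y/Q) = 2 * 71 / 160 = 71/80
Since Ey > 0, this is a normal good.

71/80 (normal good)


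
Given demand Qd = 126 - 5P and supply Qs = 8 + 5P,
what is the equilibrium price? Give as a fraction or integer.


At equilibrium, Qd = Qs.
126 - 5P = 8 + 5P
126 - 8 = 5P + 5P
118 = 10P
P* = 118/10 = 59/5

59/5


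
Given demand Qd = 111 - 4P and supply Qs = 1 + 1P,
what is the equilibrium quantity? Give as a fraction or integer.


First find equilibrium price:
111 - 4P = 1 + 1P
P* = 110/5 = 22
Then substitute into demand:
Q* = 111 - 4 * 22 = 23

23


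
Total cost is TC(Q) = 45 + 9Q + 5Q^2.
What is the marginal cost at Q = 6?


MC = dTC/dQ = 9 + 2*5*Q
At Q = 6:
MC = 9 + 10*6
MC = 9 + 60 = 69

69


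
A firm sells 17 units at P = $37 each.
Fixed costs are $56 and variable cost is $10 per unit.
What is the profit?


Total Revenue = P * Q = 37 * 17 = $629
Total Cost = FC + VC*Q = 56 + 10*17 = $226
Profit = TR - TC = 629 - 226 = $403

$403


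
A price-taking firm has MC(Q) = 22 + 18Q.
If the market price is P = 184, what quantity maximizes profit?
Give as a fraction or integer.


In perfect competition, profit is maximized where P = MC.
184 = 22 + 18Q
162 = 18Q
Q* = 162/18 = 9

9


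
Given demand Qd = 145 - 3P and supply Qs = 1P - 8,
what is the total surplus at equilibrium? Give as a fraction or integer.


Find equilibrium: 145 - 3P = 1P - 8
145 + 8 = 4P
P* = 153/4 = 153/4
Q* = 1*153/4 - 8 = 121/4
Inverse demand: P = 145/3 - Q/3, so P_max = 145/3
Inverse supply: P = 8 + Q/1, so P_min = 8
CS = (1/2) * 121/4 * (145/3 - 153/4) = 14641/96
PS = (1/2) * 121/4 * (153/4 - 8) = 14641/32
TS = CS + PS = 14641/96 + 14641/32 = 14641/24

14641/24


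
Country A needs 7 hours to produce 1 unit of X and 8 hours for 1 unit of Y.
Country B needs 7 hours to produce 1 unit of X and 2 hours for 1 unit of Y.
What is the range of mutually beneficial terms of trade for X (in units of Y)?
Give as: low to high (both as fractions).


Opportunity cost of X for Country A = hours_X / hours_Y = 7/8 = 7/8 units of Y
Opportunity cost of X for Country B = hours_X / hours_Y = 7/2 = 7/2 units of Y
Terms of trade must be between the two opportunity costs.
Range: 7/8 to 7/2

7/8 to 7/2


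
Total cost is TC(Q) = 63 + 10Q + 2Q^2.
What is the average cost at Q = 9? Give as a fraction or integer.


TC(9) = 63 + 10*9 + 2*9^2
TC(9) = 63 + 90 + 162 = 315
AC = TC/Q = 315/9 = 35

35


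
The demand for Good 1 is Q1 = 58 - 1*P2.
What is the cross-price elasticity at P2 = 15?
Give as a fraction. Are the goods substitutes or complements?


dQ1/dP2 = -1
At P2 = 15: Q1 = 58 - 1*15 = 43
Exy = (dQ1/dP2)(P2/Q1) = -1 * 15 / 43 = -15/43
Since Exy < 0, the goods are complements.

-15/43 (complements)


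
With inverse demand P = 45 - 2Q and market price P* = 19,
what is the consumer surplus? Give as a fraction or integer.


Maximum willingness to pay (at Q=0): P_max = 45
Quantity demanded at P* = 19:
Q* = (45 - 19)/2 = 13
CS = (1/2) * Q* * (P_max - P*)
CS = (1/2) * 13 * (45 - 19)
CS = (1/2) * 13 * 26 = 169

169


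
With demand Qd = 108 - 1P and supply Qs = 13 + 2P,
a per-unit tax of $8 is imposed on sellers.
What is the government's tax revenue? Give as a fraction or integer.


With tax on sellers, new supply: Qs' = 13 + 2(P - 8)
= 2P - 3
New equilibrium quantity:
Q_new = 71
Tax revenue = tax * Q_new = 8 * 71 = 568

568


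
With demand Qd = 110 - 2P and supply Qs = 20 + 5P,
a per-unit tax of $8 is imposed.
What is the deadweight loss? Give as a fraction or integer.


Pre-tax equilibrium quantity: Q* = 590/7
Post-tax equilibrium quantity: Q_tax = 510/7
Reduction in quantity: Q* - Q_tax = 80/7
DWL = (1/2) * tax * (Q* - Q_tax)
DWL = (1/2) * 8 * 80/7 = 320/7

320/7


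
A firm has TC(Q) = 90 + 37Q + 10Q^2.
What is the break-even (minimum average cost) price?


AC(Q) = 90/Q + 37 + 10Q
To minimize: dAC/dQ = -90/Q^2 + 10 = 0
Q^2 = 90/10 = 9
Q* = 3
Min AC = 90/3 + 37 + 10*3
Min AC = 30 + 37 + 30 = 97

97


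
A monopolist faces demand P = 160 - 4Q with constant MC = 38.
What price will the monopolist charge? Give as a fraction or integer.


MR = 160 - 8Q
Set MR = MC: 160 - 8Q = 38
Q* = 61/4
Substitute into demand:
P* = 160 - 4*61/4 = 99

99


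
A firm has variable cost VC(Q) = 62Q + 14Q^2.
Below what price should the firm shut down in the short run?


AVC(Q) = VC(Q)/Q = 62 + 14Q
AVC is increasing in Q, so minimum AVC is at Q -> 0+.
Min AVC = 62
The firm should shut down if P < 62.

62


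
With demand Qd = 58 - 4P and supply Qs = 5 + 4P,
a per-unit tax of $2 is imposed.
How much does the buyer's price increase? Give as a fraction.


With a per-unit tax, the buyer's price increase depends on relative slopes.
Supply slope: d = 4, Demand slope: b = 4
Buyer's price increase = d * tax / (b + d)
= 4 * 2 / (4 + 4)
= 8 / 8 = 1

1


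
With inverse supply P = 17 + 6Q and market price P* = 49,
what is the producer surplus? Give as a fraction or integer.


Minimum supply price (at Q=0): P_min = 17
Quantity supplied at P* = 49:
Q* = (49 - 17)/6 = 16/3
PS = (1/2) * Q* * (P* - P_min)
PS = (1/2) * 16/3 * (49 - 17)
PS = (1/2) * 16/3 * 32 = 256/3

256/3


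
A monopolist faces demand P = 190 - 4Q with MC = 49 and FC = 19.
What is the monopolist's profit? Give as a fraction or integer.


MR = MC: 190 - 8Q = 49
Q* = 141/8
P* = 190 - 4*141/8 = 239/2
Profit = (P* - MC)*Q* - FC
= (239/2 - 49)*141/8 - 19
= 141/2*141/8 - 19
= 19881/16 - 19 = 19577/16

19577/16


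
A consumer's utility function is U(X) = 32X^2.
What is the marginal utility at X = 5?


MU = dU/dX = 32*2*X^(2-1)
MU = 64*X^1
At X = 5:
MU = 64 * 5^1
MU = 64 * 5 = 320

320


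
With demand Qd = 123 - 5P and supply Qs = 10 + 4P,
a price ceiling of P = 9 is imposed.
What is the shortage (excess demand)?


At P = 9:
Qd = 123 - 5*9 = 78
Qs = 10 + 4*9 = 46
Shortage = Qd - Qs = 78 - 46 = 32

32


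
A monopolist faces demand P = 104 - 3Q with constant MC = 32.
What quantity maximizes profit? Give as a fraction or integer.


TR = P*Q = (104 - 3Q)Q = 104Q - 3Q^2
MR = dTR/dQ = 104 - 6Q
Set MR = MC:
104 - 6Q = 32
72 = 6Q
Q* = 72/6 = 12

12


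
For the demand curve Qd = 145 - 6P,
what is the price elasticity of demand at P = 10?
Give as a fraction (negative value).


dQ/dP = -6
At P = 10: Q = 145 - 6*10 = 85
E = (dQ/dP)(P/Q) = (-6)(10/85) = -12/17

-12/17


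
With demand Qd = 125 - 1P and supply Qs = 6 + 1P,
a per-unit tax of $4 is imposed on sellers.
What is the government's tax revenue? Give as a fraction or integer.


With tax on sellers, new supply: Qs' = 6 + 1(P - 4)
= 2 + 1P
New equilibrium quantity:
Q_new = 127/2
Tax revenue = tax * Q_new = 4 * 127/2 = 254

254


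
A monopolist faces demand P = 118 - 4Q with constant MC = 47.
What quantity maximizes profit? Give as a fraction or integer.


TR = P*Q = (118 - 4Q)Q = 118Q - 4Q^2
MR = dTR/dQ = 118 - 8Q
Set MR = MC:
118 - 8Q = 47
71 = 8Q
Q* = 71/8 = 71/8

71/8


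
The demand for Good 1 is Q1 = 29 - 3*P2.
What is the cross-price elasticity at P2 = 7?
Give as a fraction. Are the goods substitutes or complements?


dQ1/dP2 = -3
At P2 = 7: Q1 = 29 - 3*7 = 8
Exy = (dQ1/dP2)(P2/Q1) = -3 * 7 / 8 = -21/8
Since Exy < 0, the goods are complements.

-21/8 (complements)
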